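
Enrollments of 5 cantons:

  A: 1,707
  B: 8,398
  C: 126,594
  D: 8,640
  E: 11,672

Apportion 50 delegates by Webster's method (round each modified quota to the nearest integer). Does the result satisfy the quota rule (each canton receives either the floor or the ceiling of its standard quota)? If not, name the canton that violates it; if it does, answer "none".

Standard quotas: A 0.544, B 2.674, C 40.314, D 2.751, E 3.717.
Webster allocation: A 1, B 3, C 39, D 3, E 4.
C has quota 40.314 (lower 40, upper 41) but receives 39 — outside the quota interval.

C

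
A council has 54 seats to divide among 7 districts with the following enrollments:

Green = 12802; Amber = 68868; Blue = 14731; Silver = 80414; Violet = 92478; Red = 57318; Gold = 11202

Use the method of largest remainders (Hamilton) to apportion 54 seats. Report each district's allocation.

Standard divisor: 337813 ÷ 54 ≈ 6255.796.
Standard quotas: Green 2.0464, Amber 11.0087, Blue 2.3548, Silver 12.8543, Violet 14.7828, Red 9.1624, Gold 1.7907.
Lower quotas: Green 2, Amber 11, Blue 2, Silver 12, Violet 14, Red 9, Gold 1 (sum 51, leaving 3 seats).
Remainders in descending order: Silver 0.8543, Gold 0.7907, Violet 0.7828, Blue 0.3548, Red 0.1624, Green 0.0464, Amber 0.0087.
The surplus seats go to Silver, Gold, Violet.

Green 2, Amber 11, Blue 2, Silver 13, Violet 15, Red 9, Gold 2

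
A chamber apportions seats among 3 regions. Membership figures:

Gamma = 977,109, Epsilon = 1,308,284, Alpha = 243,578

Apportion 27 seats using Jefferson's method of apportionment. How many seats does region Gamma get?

Standard divisor 2528971/27 ≈ 93665.593; standard quotas: Gamma 10.432, Epsilon 13.968, Alpha 2.601.
Rounding down gives 10, 13, 2 = 25 seats, so the divisor must be adjusted.
With modified divisor 88000: modified quotas Gamma 11.104, Epsilon 14.867, Alpha 2.768.
Rounding down: Gamma 11, Epsilon 14, Alpha 2 (total 27).
Gamma receives 11.

11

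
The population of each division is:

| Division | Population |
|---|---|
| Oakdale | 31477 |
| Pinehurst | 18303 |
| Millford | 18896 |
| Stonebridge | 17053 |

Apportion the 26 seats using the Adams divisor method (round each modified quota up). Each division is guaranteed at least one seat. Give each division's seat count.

Oakdale 9, Pinehurst 6, Millford 6, Stonebridge 5

Standard divisor 85729/26 ≈ 3297.269; standard quotas: Oakdale 9.546, Pinehurst 5.551, Millford 5.731, Stonebridge 5.172.
Rounding up gives 10, 6, 6, 6 = 28 seats, so the divisor must be adjusted.
With modified divisor 3600: modified quotas Oakdale 8.744, Pinehurst 5.084, Millford 5.249, Stonebridge 4.737.
Rounding up: Oakdale 9, Pinehurst 6, Millford 6, Stonebridge 5 (total 26).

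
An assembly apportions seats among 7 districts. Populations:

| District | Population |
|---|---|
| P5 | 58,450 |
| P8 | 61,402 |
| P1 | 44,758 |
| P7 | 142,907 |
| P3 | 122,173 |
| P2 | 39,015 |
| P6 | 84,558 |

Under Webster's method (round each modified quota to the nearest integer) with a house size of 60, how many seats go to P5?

6

Standard divisor 553263/60 ≈ 9221.05; standard quotas: P5 6.339, P8 6.659, P1 4.854, P7 15.498, P3 13.249, P2 4.231, P6 9.170.
Rounding to the nearest integer gives 6, 7, 5, 15, 13, 4, 9 = 59 seats, so the divisor must be adjusted.
With modified divisor 9100: modified quotas P5 6.423, P8 6.747, P1 4.918, P7 15.704, P3 13.426, P2 4.287, P6 9.292.
Rounding to the nearest integer: P5 6, P8 7, P1 5, P7 16, P3 13, P2 4, P6 9 (total 60).
P5 receives 6.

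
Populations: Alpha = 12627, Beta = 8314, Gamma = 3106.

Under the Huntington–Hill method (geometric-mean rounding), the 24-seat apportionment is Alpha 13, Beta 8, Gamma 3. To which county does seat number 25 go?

Priority for the next seat is population ÷ (√(s·(s+1))).
Priorities: Alpha 935.976, Beta 979.814, Gamma 896.625.
Highest priority: Beta.

Beta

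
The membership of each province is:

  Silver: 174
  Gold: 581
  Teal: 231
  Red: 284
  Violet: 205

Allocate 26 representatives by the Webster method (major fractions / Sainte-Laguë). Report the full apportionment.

Silver 3, Gold 10, Teal 4, Red 5, Violet 4

Standard divisor 1475/26 ≈ 56.731; standard quotas: Silver 3.067, Gold 10.241, Teal 4.072, Red 5.006, Violet 3.614.
Rounding to the nearest integer gives Silver 3, Gold 10, Teal 4, Red 5, Violet 4 — total 26, matching the house size, so no adjustment is needed.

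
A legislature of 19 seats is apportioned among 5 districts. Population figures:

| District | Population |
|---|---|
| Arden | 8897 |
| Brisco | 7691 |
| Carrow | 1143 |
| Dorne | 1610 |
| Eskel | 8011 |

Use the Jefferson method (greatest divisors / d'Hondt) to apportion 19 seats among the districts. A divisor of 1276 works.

With modified divisor 1276: modified quotas Arden 6.973, Brisco 6.027, Carrow 0.896, Dorne 1.262, Eskel 6.278.
Rounding down: Arden 6, Brisco 6, Carrow 0, Dorne 1, Eskel 6 (total 19).

Arden 6, Brisco 6, Carrow 0, Dorne 1, Eskel 6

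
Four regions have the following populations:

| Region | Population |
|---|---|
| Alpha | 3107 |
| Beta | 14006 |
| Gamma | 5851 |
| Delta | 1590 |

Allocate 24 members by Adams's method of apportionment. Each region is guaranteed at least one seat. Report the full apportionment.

Standard divisor 24554/24 ≈ 1023.083; standard quotas: Alpha 3.037, Beta 13.690, Gamma 5.719, Delta 1.554.
Rounding up gives 4, 14, 6, 2 = 26 seats, so the divisor must be adjusted.
With modified divisor 1100: modified quotas Alpha 2.825, Beta 12.733, Gamma 5.319, Delta 1.445.
Rounding up: Alpha 3, Beta 13, Gamma 6, Delta 2 (total 24).

Alpha: 3, Beta: 13, Gamma: 6, Delta: 2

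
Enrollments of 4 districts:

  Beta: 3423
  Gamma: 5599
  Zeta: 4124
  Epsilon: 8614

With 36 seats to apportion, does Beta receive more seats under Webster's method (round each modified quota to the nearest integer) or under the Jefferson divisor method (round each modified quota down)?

Webster

Webster: Beta 6, Gamma 9, Zeta 7, Epsilon 14.
Jefferson: Beta 5, Gamma 9, Zeta 7, Epsilon 15.
Beta gets 6 under Webster and 5 under Jefferson.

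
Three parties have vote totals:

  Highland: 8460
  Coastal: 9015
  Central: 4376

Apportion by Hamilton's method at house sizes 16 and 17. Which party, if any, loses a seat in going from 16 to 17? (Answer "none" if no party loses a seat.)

none

At 16 seats: Highland 6, Coastal 7, Central 3.
At 17 seats: Highland 7, Coastal 7, Central 3.
No party's allocation decreased.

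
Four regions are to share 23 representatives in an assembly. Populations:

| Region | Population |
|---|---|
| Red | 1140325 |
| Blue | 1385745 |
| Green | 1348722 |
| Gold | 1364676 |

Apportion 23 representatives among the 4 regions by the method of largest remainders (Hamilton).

The standard divisor is 5239468/23 ≈ 227802.957.
Standard quotas: Red 5.0058, Blue 6.0831, Green 5.9206, Gold 5.9906.
Lower quotas: Red 5, Blue 6, Green 5, Gold 5 (sum 21, leaving 2 seats).
Remainders in descending order: Gold 0.9906, Green 0.9206, Blue 0.0831, Red 0.0058.
The surplus seats go to Gold, Green.

Red: 5, Blue: 6, Green: 6, Gold: 6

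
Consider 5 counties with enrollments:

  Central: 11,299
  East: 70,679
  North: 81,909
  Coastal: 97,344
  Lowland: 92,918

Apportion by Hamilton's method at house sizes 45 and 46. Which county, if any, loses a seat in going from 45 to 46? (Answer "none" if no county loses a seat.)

Central

At 45 seats: Central 2, East 9, North 10, Coastal 12, Lowland 12.
At 46 seats: Central 1, East 9, North 11, Coastal 13, Lowland 12.
Central drops from 2 to 1.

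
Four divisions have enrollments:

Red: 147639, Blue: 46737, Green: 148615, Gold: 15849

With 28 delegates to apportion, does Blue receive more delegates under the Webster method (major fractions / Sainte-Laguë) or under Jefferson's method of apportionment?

Webster

Webster: Red 11, Blue 4, Green 12, Gold 1.
Jefferson: Red 12, Blue 3, Green 12, Gold 1.
Blue gets 4 under Webster and 3 under Jefferson.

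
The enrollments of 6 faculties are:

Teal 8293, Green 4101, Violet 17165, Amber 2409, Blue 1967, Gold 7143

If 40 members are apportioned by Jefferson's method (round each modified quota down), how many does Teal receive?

Standard divisor 41078/40 ≈ 1026.95; standard quotas: Teal 8.075, Green 3.993, Violet 16.715, Amber 2.346, Blue 1.915, Gold 6.956.
Rounding down gives 8, 3, 16, 2, 1, 6 = 36 seats, so the divisor must be adjusted.
With modified divisor 970: modified quotas Teal 8.549, Green 4.228, Violet 17.696, Amber 2.484, Blue 2.028, Gold 7.364.
Rounding down: Teal 8, Green 4, Violet 17, Amber 2, Blue 2, Gold 7 (total 40).
Teal receives 8.

8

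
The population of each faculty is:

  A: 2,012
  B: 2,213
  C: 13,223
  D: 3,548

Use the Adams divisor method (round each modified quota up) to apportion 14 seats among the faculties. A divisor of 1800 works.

A=2, B=2, C=8, D=2

With modified divisor 1800: modified quotas A 1.118, B 1.229, C 7.346, D 1.971.
Rounding up: A 2, B 2, C 8, D 2 (total 14).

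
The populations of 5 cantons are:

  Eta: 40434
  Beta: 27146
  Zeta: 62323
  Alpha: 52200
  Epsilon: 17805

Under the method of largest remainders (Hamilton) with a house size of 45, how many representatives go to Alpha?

12

The standard divisor is 199908/45 ≈ 4442.4.
Standard quotas: Eta 9.1018, Beta 6.1107, Zeta 14.0291, Alpha 11.7504, Epsilon 4.0080.
Lower quotas: Eta 9, Beta 6, Zeta 14, Alpha 11, Epsilon 4 (sum 44, leaving 1 seat).
Remainders in descending order: Alpha 0.7504, Beta 0.1107, Eta 0.1018, Zeta 0.0291, Epsilon 0.0080.
Largest remainder: Alpha receives the extra seat.
Alpha receives 12.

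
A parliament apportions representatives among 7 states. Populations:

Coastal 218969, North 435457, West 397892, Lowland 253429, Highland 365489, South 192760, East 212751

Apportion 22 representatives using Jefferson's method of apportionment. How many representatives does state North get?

Standard divisor 2076747/22 ≈ 94397.591; standard quotas: Coastal 2.320, North 4.613, West 4.215, Lowland 2.685, Highland 3.872, South 2.042, East 2.254.
Rounding down gives 2, 4, 4, 2, 3, 2, 2 = 19 seats, so the divisor must be adjusted.
With modified divisor 82000: modified quotas Coastal 2.670, North 5.310, West 4.852, Lowland 3.091, Highland 4.457, South 2.351, East 2.595.
Rounding down: Coastal 2, North 5, West 4, Lowland 3, Highland 4, South 2, East 2 (total 22).
North receives 5.

5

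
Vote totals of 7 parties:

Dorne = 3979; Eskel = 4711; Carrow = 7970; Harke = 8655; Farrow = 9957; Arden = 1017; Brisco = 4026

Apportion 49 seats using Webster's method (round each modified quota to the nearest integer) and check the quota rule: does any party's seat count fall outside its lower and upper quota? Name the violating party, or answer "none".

none

Standard quotas: Dorne 4.836, Eskel 5.726, Carrow 9.687, Harke 10.520, Farrow 12.102, Arden 1.236, Brisco 4.893.
Webster allocation: Dorne 5, Eskel 6, Carrow 10, Harke 10, Farrow 12, Arden 1, Brisco 5.
Every allocation lies between the lower and upper quota.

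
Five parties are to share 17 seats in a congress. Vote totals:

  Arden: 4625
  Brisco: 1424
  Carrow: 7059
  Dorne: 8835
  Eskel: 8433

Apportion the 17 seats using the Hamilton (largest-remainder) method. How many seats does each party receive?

Arden: 2, Brisco: 1, Carrow: 4, Dorne: 5, Eskel: 5

Total 30376; standard divisor 30376/17 ≈ 1786.824.
Standard quotas: Arden 2.5884, Brisco 0.7969, Carrow 3.9506, Dorne 4.9445, Eskel 4.7195.
Lower quotas: Arden 2, Brisco 0, Carrow 3, Dorne 4, Eskel 4 (sum 13, leaving 4 seats).
Remainders in descending order: Carrow 0.9506, Dorne 0.9445, Brisco 0.7969, Eskel 0.7195, Arden 0.5884.
Largest remainders: Carrow, Dorne, Brisco, Eskel receive the extra seats.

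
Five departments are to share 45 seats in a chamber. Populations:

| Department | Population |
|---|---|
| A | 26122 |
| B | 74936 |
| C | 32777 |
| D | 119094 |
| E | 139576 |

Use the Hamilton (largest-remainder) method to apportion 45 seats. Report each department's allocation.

A 3, B 8, C 4, D 14, E 16

Total 392505; standard divisor 392505/45 ≈ 8722.333.
Standard quotas: A 2.9948, B 8.5913, C 3.7578, D 13.6539, E 16.0021.
Lower quotas: A 2, B 8, C 3, D 13, E 16 (sum 42, leaving 3 seats).
Remainders in descending order: A 0.9948, C 0.7578, D 0.6539, B 0.5913, E 0.0021.
The surplus seats go to A, C, D.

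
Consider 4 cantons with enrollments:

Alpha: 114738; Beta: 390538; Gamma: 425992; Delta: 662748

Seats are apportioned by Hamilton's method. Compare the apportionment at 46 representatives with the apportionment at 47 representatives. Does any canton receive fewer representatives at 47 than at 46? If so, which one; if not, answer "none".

Alpha

At 46 seats: Alpha 4, Beta 11, Gamma 12, Delta 19.
At 47 seats: Alpha 3, Beta 11, Gamma 13, Delta 20.
Alpha drops from 4 to 3.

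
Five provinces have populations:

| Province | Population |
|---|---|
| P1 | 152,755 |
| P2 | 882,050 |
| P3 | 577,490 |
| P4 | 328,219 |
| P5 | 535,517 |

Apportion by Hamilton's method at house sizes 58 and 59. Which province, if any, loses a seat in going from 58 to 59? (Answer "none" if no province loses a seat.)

P1

At 58 seats: P1 4, P2 21, P3 13, P4 8, P5 12.
At 59 seats: P1 3, P2 21, P3 14, P4 8, P5 13.
P1 drops from 4 to 3.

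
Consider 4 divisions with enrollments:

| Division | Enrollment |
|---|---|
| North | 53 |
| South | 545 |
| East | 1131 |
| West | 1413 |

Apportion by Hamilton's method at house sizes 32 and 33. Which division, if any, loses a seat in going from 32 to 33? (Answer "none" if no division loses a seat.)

At 32 seats: North 1, South 6, East 11, West 14.
At 33 seats: North 0, South 6, East 12, West 15.
North drops from 1 to 0.

North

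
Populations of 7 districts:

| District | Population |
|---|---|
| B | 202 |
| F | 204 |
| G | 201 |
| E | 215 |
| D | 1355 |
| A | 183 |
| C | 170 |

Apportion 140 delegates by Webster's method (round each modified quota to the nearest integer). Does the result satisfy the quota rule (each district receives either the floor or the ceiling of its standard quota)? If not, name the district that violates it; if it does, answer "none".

D

Standard quotas: B 11.178, F 11.289, G 11.123, E 11.897, D 74.980, A 10.126, C 9.407.
Webster allocation: B 11, F 11, G 11, E 12, D 76, A 10, C 9.
D has quota 74.980 (lower 74, upper 75) but receives 76 — outside the quota interval.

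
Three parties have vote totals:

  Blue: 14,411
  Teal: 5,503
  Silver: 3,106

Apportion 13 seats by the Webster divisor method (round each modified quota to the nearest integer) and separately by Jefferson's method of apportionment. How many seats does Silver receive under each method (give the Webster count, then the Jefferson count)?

Webster: Blue 8, Teal 3, Silver 2.
Jefferson: Blue 9, Teal 3, Silver 1.
Silver gets 2 under Webster and 1 under Jefferson.

2 and 1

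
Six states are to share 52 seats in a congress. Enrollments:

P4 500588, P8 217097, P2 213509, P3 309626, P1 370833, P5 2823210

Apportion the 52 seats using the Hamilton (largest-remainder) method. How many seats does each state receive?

The standard divisor is 4434863/52 ≈ 85285.827.
Standard quotas: P4 5.8695, P8 2.5455, P2 2.5035, P3 3.6305, P1 4.3481, P5 33.1029.
Lower quotas: P4 5, P8 2, P2 2, P3 3, P1 4, P5 33 (sum 49, leaving 3 seats).
Remainders in descending order: P4 0.8695, P3 0.6305, P8 0.5455, P2 0.5035, P1 0.3481, P5 0.1029.
Largest remainders: P4, P3, P8 receive the extra seats.

P4 6, P8 3, P2 2, P3 4, P1 4, P5 33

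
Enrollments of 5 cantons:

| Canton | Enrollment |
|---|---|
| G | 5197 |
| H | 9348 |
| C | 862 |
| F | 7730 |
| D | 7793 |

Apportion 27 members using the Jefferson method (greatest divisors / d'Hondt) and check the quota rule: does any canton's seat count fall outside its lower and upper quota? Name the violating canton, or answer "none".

none

Standard quotas: G 4.537, H 8.160, C 0.752, F 6.748, D 6.803.
Jefferson allocation: G 5, H 8, C 0, F 7, D 7.
Every allocation lies between the lower and upper quota.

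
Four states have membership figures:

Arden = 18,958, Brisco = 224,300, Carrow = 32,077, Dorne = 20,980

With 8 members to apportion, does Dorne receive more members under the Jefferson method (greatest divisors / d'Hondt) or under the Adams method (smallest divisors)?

Adams

Jefferson: Arden 0, Brisco 7, Carrow 1, Dorne 0.
Adams: Arden 1, Brisco 5, Carrow 1, Dorne 1.
Dorne gets 0 under Jefferson and 1 under Adams.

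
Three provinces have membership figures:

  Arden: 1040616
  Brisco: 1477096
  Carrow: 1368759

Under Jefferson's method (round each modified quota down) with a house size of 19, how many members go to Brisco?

Standard divisor 3886471/19 ≈ 204551.105; standard quotas: Arden 5.087, Brisco 7.221, Carrow 6.692.
Rounding down gives 5, 7, 6 = 18 seats, so the divisor must be adjusted.
With modified divisor 190100: modified quotas Arden 5.474, Brisco 7.770, Carrow 7.200.
Rounding down: Arden 5, Brisco 7, Carrow 7 (total 19).
Brisco receives 7.

7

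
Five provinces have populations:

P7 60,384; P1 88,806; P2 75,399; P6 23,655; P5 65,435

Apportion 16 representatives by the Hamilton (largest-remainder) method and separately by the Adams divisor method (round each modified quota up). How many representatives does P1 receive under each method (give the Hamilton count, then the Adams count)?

5 and 4

Hamilton: P7 3, P1 5, P2 4, P6 1, P5 3.
Adams: P7 3, P1 4, P2 4, P6 2, P5 3.
P1 gets 5 under Hamilton and 4 under Adams.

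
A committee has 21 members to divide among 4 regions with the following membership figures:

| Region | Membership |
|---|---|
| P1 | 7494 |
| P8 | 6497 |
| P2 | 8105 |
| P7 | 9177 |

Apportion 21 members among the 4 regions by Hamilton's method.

The standard divisor is 31273/21 ≈ 1489.19.
Standard quotas: P1 5.0323, P8 4.3628, P2 5.4426, P7 6.1624.
Lower quotas: P1 5, P8 4, P2 5, P7 6 (sum 20, leaving 1 seat).
Remainders in descending order: P2 0.4426, P8 0.3628, P7 0.1624, P1 0.0323.
Largest remainder: P2 receives the extra seat.

P1: 5, P8: 4, P2: 6, P7: 6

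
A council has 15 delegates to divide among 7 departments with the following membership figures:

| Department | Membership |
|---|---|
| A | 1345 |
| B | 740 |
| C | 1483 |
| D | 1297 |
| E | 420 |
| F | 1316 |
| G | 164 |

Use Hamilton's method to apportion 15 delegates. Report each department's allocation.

The standard divisor is 6765/15 = 451.
Standard quotas: A 2.982, B 1.641, C 3.288, D 2.876, E 0.931, F 2.918, G 0.364.
Lower quotas: A 2, B 1, C 3, D 2, E 0, F 2, G 0 (sum 10, leaving 5 seats).
Remainders in descending order: A 0.982, E 0.931, F 0.918, D 0.876, B 0.641, G 0.364, C 0.288.
The surplus seats go to A, E, F, D, B.

A 3; B 2; C 3; D 3; E 1; F 3; G 0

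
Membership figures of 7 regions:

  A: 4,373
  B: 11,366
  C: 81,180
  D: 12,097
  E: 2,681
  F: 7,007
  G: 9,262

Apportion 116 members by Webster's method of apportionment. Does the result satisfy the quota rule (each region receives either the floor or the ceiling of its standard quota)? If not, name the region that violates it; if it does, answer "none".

C

Standard quotas: A 3.964, B 10.303, C 73.589, D 10.966, E 2.430, F 6.352, G 8.396.
Webster allocation: A 4, B 10, C 75, D 11, E 2, F 6, G 8.
C has quota 73.589 (lower 73, upper 74) but receives 75 — outside the quota interval.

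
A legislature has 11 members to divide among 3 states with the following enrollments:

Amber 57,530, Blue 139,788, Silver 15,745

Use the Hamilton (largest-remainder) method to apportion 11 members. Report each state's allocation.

Amber: 3, Blue: 7, Silver: 1

Standard divisor: 213063 ÷ 11 ≈ 19369.364.
Standard quotas: Amber 2.9702, Blue 7.2170, Silver 0.8129.
Lower quotas: Amber 2, Blue 7, Silver 0 (sum 9, leaving 2 seats).
Remainders in descending order: Amber 0.9702, Silver 0.8129, Blue 0.2170.
The surplus seats go to Amber, Silver.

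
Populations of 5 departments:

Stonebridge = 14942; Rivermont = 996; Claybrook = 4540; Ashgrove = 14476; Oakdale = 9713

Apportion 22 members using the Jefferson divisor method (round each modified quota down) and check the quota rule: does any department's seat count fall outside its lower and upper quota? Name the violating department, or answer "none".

none

Standard quotas: Stonebridge 7.359, Rivermont 0.491, Claybrook 2.236, Ashgrove 7.130, Oakdale 4.784.
Jefferson allocation: Stonebridge 8, Rivermont 0, Claybrook 2, Ashgrove 7, Oakdale 5.
Every allocation lies between the lower and upper quota.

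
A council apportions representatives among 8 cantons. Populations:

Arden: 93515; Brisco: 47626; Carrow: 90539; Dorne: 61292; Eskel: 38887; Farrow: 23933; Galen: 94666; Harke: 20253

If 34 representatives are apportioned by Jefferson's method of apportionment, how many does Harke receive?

Standard divisor 470711/34 ≈ 13844.441; standard quotas: Arden 6.755, Brisco 3.440, Carrow 6.540, Dorne 4.427, Eskel 2.809, Farrow 1.729, Galen 6.838, Harke 1.463.
Rounding down gives 6, 3, 6, 4, 2, 1, 6, 1 = 29 seats, so the divisor must be adjusted.
With modified divisor 12100: modified quotas Arden 7.729, Brisco 3.936, Carrow 7.483, Dorne 5.065, Eskel 3.214, Farrow 1.978, Galen 7.824, Harke 1.674.
Rounding down: Arden 7, Brisco 3, Carrow 7, Dorne 5, Eskel 3, Farrow 1, Galen 7, Harke 1 (total 34).
Harke receives 1.

1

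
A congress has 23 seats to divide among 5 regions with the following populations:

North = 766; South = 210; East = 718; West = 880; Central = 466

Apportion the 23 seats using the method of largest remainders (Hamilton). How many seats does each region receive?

North 6, South 2, East 5, West 7, Central 3

Standard divisor: 3040 ÷ 23 ≈ 132.174.
Standard quotas: North 5.795, South 1.589, East 5.432, West 6.658, Central 3.526.
Lower quotas: North 5, South 1, East 5, West 6, Central 3 (sum 20, leaving 3 seats).
Remainders in descending order: North 0.795, West 0.658, South 0.589, Central 0.526, East 0.432.
Largest remainders: North, West, South receive the extra seats.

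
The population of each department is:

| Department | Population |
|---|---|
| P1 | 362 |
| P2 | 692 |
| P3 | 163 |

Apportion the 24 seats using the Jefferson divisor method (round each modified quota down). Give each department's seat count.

Standard divisor 1217/24 ≈ 50.708; standard quotas: P1 7.139, P2 13.647, P3 3.214.
Rounding down gives 7, 13, 3 = 23 seats, so the divisor must be adjusted.
With modified divisor 48: modified quotas P1 7.542, P2 14.417, P3 3.396.
Rounding down: P1 7, P2 14, P3 3 (total 24).

P1 7; P2 14; P3 3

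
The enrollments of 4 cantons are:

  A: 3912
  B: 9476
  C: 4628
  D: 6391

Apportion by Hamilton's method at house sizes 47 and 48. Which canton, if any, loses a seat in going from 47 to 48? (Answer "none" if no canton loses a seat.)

none

At 47 seats: A 8, B 18, C 9, D 12.
At 48 seats: A 8, B 19, C 9, D 12.
No canton's allocation decreased.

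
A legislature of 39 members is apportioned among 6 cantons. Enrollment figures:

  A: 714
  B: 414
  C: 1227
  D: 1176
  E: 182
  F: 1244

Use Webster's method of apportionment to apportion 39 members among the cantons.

A=6; B=3; C=10; D=9; E=1; F=10

Standard divisor 4957/39 ≈ 127.103; standard quotas: A 5.618, B 3.257, C 9.654, D 9.252, E 1.432, F 9.787.
Rounding to the nearest integer gives A 6, B 3, C 10, D 9, E 1, F 10 — total 39, matching the house size, so no adjustment is needed.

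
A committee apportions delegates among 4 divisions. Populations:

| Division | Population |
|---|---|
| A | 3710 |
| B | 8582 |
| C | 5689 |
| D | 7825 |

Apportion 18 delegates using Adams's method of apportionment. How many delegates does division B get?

Standard divisor 25806/18 ≈ 1433.667; standard quotas: A 2.588, B 5.986, C 3.968, D 5.458.
Rounding up gives 3, 6, 4, 6 = 19 seats, so the divisor must be adjusted.
With modified divisor 1600: modified quotas A 2.319, B 5.364, C 3.556, D 4.891.
Rounding up: A 3, B 6, C 4, D 5 (total 18).
B receives 6.

6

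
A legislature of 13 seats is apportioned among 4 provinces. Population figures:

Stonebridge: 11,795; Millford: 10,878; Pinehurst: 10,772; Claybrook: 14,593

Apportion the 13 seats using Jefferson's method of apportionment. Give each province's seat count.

Standard divisor 48038/13 ≈ 3695.231; standard quotas: Stonebridge 3.192, Millford 2.944, Pinehurst 2.915, Claybrook 3.949.
Rounding down gives 3, 2, 2, 3 = 10 seats, so the divisor must be adjusted.
With modified divisor 3300: modified quotas Stonebridge 3.574, Millford 3.296, Pinehurst 3.264, Claybrook 4.422.
Rounding down: Stonebridge 3, Millford 3, Pinehurst 3, Claybrook 4 (total 13).

Stonebridge 3; Millford 3; Pinehurst 3; Claybrook 4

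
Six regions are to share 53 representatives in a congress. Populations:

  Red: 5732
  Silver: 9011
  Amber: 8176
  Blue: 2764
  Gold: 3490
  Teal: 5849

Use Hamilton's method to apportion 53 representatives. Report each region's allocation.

Red 9, Silver 14, Amber 12, Blue 4, Gold 5, Teal 9

The standard divisor is 35022/53 ≈ 660.792.
Standard quotas: Red 8.6744, Silver 13.6367, Amber 12.3730, Blue 4.1829, Gold 5.2815, Teal 8.8515.
Lower quotas: Red 8, Silver 13, Amber 12, Blue 4, Gold 5, Teal 8 (sum 50, leaving 3 seats).
Remainders in descending order: Teal 0.8515, Red 0.6744, Silver 0.6367, Amber 0.3730, Gold 0.2815, Blue 0.1829.
The surplus seats go to Teal, Red, Silver.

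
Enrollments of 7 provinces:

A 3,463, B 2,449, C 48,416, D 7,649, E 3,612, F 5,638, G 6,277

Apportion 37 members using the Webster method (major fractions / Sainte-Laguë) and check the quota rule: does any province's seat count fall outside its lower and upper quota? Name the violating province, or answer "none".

Standard quotas: A 1.653, B 1.169, C 23.114, D 3.652, E 1.724, F 2.692, G 2.997.
Webster allocation: A 2, B 1, C 22, D 4, E 2, F 3, G 3.
C has quota 23.114 (lower 23, upper 24) but receives 22 — outside the quota interval.

C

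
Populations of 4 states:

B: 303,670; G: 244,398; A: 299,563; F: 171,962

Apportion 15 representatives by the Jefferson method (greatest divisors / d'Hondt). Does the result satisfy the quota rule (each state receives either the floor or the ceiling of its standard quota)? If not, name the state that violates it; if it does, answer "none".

none

Standard quotas: B 4.468, G 3.596, A 4.407, F 2.530.
Jefferson allocation: B 5, G 4, A 4, F 2.
Every allocation lies between the lower and upper quota.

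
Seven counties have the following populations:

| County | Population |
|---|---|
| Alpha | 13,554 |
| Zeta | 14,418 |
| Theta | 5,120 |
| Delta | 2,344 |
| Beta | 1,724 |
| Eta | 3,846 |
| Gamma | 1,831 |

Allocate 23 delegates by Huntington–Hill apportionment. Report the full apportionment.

Alpha 7, Zeta 8, Theta 3, Delta 1, Beta 1, Eta 2, Gamma 1

With divisor 1869: modified quotas Alpha 7.252, Zeta 7.714, Theta 2.739, Delta 1.254, Beta 0.922, Eta 2.058, Gamma 0.980.
Geometric-mean thresholds: Alpha √(7·8)=7.483, Zeta √(7·8)=7.483, Theta √(2·3)=2.449, Delta √(1·2)=1.414, Beta (min 1), Eta √(2·3)=2.449, Gamma (min 1).
Each quota rounded against its threshold gives Alpha 7, Zeta 8, Theta 3, Delta 1, Beta 1, Eta 2, Gamma 1 (total 23).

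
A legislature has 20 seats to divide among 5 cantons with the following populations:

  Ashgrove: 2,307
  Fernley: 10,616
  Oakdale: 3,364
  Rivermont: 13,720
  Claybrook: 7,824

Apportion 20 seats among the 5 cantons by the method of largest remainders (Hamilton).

Ashgrove: 1; Fernley: 6; Oakdale: 2; Rivermont: 7; Claybrook: 4

Total 37831; standard divisor 37831/20 ≈ 1891.55.
Standard quotas: Ashgrove 1.2196, Fernley 5.6123, Oakdale 1.7784, Rivermont 7.2533, Claybrook 4.1363.
Lower quotas: Ashgrove 1, Fernley 5, Oakdale 1, Rivermont 7, Claybrook 4 (sum 18, leaving 2 seats).
Remainders in descending order: Oakdale 0.7784, Fernley 0.6123, Rivermont 0.2533, Ashgrove 0.2196, Claybrook 0.1363.
The surplus seats go to Oakdale, Fernley.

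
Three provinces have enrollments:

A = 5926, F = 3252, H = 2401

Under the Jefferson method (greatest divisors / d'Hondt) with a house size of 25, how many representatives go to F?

7

Standard divisor 11579/25 ≈ 463.16; standard quotas: A 12.795, F 7.021, H 5.184.
Rounding down gives 12, 7, 5 = 24 seats, so the divisor must be adjusted.
With modified divisor 440: modified quotas A 13.468, F 7.391, H 5.457.
Rounding down: A 13, F 7, H 5 (total 25).
F receives 7.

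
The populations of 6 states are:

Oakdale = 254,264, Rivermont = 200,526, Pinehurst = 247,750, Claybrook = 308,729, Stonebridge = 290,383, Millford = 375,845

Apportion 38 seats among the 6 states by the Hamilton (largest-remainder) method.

Standard divisor: 1677497 ÷ 38 ≈ 44144.658.
Standard quotas: Oakdale 5.7598, Rivermont 4.5425, Pinehurst 5.6122, Claybrook 6.9936, Stonebridge 6.5780, Millford 8.5139.
Lower quotas: Oakdale 5, Rivermont 4, Pinehurst 5, Claybrook 6, Stonebridge 6, Millford 8 (sum 34, leaving 4 seats).
Remainders in descending order: Claybrook 0.9936, Oakdale 0.7598, Pinehurst 0.6122, Stonebridge 0.5780, Rivermont 0.5425, Millford 0.5139.
The surplus seats go to Claybrook, Oakdale, Pinehurst, Stonebridge.

Oakdale 6, Rivermont 4, Pinehurst 6, Claybrook 7, Stonebridge 7, Millford 8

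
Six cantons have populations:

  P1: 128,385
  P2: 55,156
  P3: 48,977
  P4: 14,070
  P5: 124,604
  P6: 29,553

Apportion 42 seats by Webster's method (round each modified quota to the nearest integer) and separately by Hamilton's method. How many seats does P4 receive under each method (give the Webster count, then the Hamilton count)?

Webster: P1 14, P2 6, P3 5, P4 1, P5 13, P6 3.
Hamilton: P1 13, P2 6, P3 5, P4 2, P5 13, P6 3.
P4 gets 1 under Webster and 2 under Hamilton.

1 and 2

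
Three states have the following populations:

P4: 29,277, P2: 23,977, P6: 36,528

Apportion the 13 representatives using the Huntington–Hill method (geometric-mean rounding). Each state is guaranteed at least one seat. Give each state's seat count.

With divisor 6795: modified quotas P4 4.309, P2 3.529, P6 5.376.
Geometric-mean thresholds: P4 √(4·5)=4.472, P2 √(3·4)=3.464, P6 √(5·6)=5.477.
Each quota rounded against its threshold gives P4 4, P2 4, P6 5 (total 13).

P4=4, P2=4, P6=5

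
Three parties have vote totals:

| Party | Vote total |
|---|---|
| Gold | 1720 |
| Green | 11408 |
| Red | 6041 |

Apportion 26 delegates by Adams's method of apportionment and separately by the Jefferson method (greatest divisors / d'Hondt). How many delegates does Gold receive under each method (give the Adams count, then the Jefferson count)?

3 and 2

Adams: Gold 3, Green 15, Red 8.
Jefferson: Gold 2, Green 16, Red 8.
Gold gets 3 under Adams and 2 under Jefferson.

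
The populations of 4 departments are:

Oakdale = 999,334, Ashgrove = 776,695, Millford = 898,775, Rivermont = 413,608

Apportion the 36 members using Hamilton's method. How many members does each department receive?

Oakdale=12, Ashgrove=9, Millford=10, Rivermont=5

Total 3088412; standard divisor 3088412/36 ≈ 85789.222.
Standard quotas: Oakdale 11.6487, Ashgrove 9.0535, Millford 10.4765, Rivermont 4.8212.
Lower quotas: Oakdale 11, Ashgrove 9, Millford 10, Rivermont 4 (sum 34, leaving 2 seats).
Remainders in descending order: Rivermont 0.8212, Oakdale 0.6487, Millford 0.4765, Ashgrove 0.0535.
The surplus seats go to Rivermont, Oakdale.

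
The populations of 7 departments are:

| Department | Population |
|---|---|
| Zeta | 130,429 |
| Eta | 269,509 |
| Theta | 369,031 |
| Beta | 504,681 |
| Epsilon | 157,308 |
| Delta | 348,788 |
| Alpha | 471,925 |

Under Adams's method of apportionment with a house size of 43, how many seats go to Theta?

Standard divisor 2251671/43 ≈ 52364.442; standard quotas: Zeta 2.491, Eta 5.147, Theta 7.047, Beta 9.638, Epsilon 3.004, Delta 6.661, Alpha 9.012.
Rounding up gives 3, 6, 8, 10, 4, 7, 10 = 48 seats, so the divisor must be adjusted.
With modified divisor 57100: modified quotas Zeta 2.284, Eta 4.720, Theta 6.463, Beta 8.839, Epsilon 2.755, Delta 6.108, Alpha 8.265.
Rounding up: Zeta 3, Eta 5, Theta 7, Beta 9, Epsilon 3, Delta 7, Alpha 9 (total 43).
Theta receives 7.

7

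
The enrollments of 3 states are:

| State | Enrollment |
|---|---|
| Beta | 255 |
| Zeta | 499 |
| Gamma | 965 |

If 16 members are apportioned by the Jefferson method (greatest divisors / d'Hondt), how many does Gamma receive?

9

Standard divisor 1719/16 ≈ 107.438; standard quotas: Beta 2.373, Zeta 4.645, Gamma 8.982.
Rounding down gives 2, 4, 8 = 14 seats, so the divisor must be adjusted.
With modified divisor 98: modified quotas Beta 2.602, Zeta 5.092, Gamma 9.847.
Rounding down: Beta 2, Zeta 5, Gamma 9 (total 16).
Gamma receives 9.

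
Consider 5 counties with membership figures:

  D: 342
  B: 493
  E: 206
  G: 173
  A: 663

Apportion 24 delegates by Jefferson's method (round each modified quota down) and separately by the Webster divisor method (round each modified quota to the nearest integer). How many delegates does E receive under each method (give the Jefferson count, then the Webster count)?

2 and 3

Jefferson: D 4, B 7, E 2, G 2, A 9.
Webster: D 4, B 6, E 3, G 2, A 9.
E gets 2 under Jefferson and 3 under Webster.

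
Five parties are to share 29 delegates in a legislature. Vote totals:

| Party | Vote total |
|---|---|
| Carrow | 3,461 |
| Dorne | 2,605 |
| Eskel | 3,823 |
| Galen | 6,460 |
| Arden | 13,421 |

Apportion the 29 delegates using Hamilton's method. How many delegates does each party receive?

The standard divisor is 29770/29 ≈ 1026.552.
Standard quotas: Carrow 3.3715, Dorne 2.5376, Eskel 3.7241, Galen 6.2929, Arden 13.0739.
Lower quotas: Carrow 3, Dorne 2, Eskel 3, Galen 6, Arden 13 (sum 27, leaving 2 seats).
Remainders in descending order: Eskel 0.7241, Dorne 0.5376, Carrow 0.3715, Galen 0.2929, Arden 0.0739.
The surplus seats go to Eskel, Dorne.

Carrow 3, Dorne 3, Eskel 4, Galen 6, Arden 13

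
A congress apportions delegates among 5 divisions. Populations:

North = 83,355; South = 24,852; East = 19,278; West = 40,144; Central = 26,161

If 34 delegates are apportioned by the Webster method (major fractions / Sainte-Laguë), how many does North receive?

Standard divisor 193790/34 ≈ 5699.706; standard quotas: North 14.624, South 4.360, East 3.382, West 7.043, Central 4.590.
Rounding to the nearest integer gives North 15, South 4, East 3, West 7, Central 5 — total 34, matching the house size, so no adjustment is needed.
North receives 15.

15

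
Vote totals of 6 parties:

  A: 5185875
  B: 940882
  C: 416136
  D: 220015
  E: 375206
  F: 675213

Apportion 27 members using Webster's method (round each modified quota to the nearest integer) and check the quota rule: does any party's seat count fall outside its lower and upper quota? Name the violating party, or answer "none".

A

Standard quotas: A 17.920, B 3.251, C 1.438, D 0.760, E 1.297, F 2.333.
Webster allocation: A 19, B 3, C 1, D 1, E 1, F 2.
A has quota 17.920 (lower 17, upper 18) but receives 19 — outside the quota interval.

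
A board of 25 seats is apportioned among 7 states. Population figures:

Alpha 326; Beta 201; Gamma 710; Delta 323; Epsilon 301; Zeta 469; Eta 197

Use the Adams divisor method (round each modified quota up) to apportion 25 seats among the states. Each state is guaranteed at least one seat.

Alpha=3; Beta=2; Gamma=7; Delta=3; Epsilon=3; Zeta=5; Eta=2

Standard divisor 2527/25 ≈ 101.08; standard quotas: Alpha 3.225, Beta 1.989, Gamma 7.024, Delta 3.195, Epsilon 2.978, Zeta 4.640, Eta 1.949.
Rounding up gives 4, 2, 8, 4, 3, 5, 2 = 28 seats, so the divisor must be adjusted.
With modified divisor 110: modified quotas Alpha 2.964, Beta 1.827, Gamma 6.455, Delta 2.936, Epsilon 2.736, Zeta 4.264, Eta 1.791.
Rounding up: Alpha 3, Beta 2, Gamma 7, Delta 3, Epsilon 3, Zeta 5, Eta 2 (total 25).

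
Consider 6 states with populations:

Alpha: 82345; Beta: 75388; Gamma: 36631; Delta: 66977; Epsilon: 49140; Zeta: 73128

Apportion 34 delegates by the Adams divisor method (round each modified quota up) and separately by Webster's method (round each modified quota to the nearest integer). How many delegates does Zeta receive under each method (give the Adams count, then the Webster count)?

Adams: Alpha 7, Beta 7, Gamma 3, Delta 6, Epsilon 5, Zeta 6.
Webster: Alpha 7, Beta 7, Gamma 3, Delta 6, Epsilon 4, Zeta 7.
Zeta gets 6 under Adams and 7 under Webster.

6 and 7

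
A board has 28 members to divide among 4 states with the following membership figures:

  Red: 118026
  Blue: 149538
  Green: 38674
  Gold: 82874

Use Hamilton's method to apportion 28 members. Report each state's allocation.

Red 8; Blue 11; Green 3; Gold 6

Total 389112; standard divisor 389112/28 ≈ 13896.857.
Standard quotas: Red 8.4930, Blue 10.7606, Green 2.7829, Gold 5.9635.
Lower quotas: Red 8, Blue 10, Green 2, Gold 5 (sum 25, leaving 3 seats).
Remainders in descending order: Gold 0.9635, Green 0.7829, Blue 0.7606, Red 0.4930.
Largest remainders: Gold, Green, Blue receive the extra seats.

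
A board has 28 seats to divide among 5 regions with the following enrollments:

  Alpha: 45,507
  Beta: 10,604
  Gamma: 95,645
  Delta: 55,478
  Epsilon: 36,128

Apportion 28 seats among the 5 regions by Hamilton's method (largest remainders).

Total 243362; standard divisor 243362/28 ≈ 8691.5.
Standard quotas: Alpha 5.2358, Beta 1.2200, Gamma 11.0044, Delta 6.3830, Epsilon 4.1567.
Lower quotas: Alpha 5, Beta 1, Gamma 11, Delta 6, Epsilon 4 (sum 27, leaving 1 seat).
Remainders in descending order: Delta 0.3830, Alpha 0.2358, Beta 0.2200, Epsilon 0.1567, Gamma 0.0044.
Largest remainder: Delta receives the extra seat.

Alpha=5, Beta=1, Gamma=11, Delta=7, Epsilon=4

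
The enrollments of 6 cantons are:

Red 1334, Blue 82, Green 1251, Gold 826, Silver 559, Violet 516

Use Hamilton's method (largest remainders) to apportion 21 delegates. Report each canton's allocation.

Total 4568; standard divisor 4568/21 ≈ 217.524.
Standard quotas: Red 6.133, Blue 0.377, Green 5.751, Gold 3.797, Silver 2.570, Violet 2.372.
Lower quotas: Red 6, Blue 0, Green 5, Gold 3, Silver 2, Violet 2 (sum 18, leaving 3 seats).
Remainders in descending order: Gold 0.797, Green 0.751, Silver 0.570, Blue 0.377, Violet 0.372, Red 0.133.
The surplus seats go to Gold, Green, Silver.

Red: 6, Blue: 0, Green: 6, Gold: 4, Silver: 3, Violet: 2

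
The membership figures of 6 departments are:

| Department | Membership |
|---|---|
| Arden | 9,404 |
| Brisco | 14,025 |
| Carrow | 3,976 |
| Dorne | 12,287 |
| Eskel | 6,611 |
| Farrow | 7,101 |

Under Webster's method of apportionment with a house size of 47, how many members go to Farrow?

6

Standard divisor 53404/47 ≈ 1136.255; standard quotas: Arden 8.276, Brisco 12.343, Carrow 3.499, Dorne 10.814, Eskel 5.818, Farrow 6.249.
Rounding to the nearest integer gives 8, 12, 3, 11, 6, 6 = 46 seats, so the divisor must be adjusted.
With modified divisor 1129: modified quotas Arden 8.329, Brisco 12.422, Carrow 3.522, Dorne 10.883, Eskel 5.856, Farrow 6.290.
Rounding to the nearest integer: Arden 8, Brisco 12, Carrow 4, Dorne 11, Eskel 6, Farrow 6 (total 47).
Farrow receives 6.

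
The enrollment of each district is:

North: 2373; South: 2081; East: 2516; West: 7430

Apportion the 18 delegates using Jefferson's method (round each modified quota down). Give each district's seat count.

North 3, South 2, East 3, West 10

Standard divisor 14400/18 ≈ 800; standard quotas: North 2.966, South 2.601, East 3.145, West 9.287.
Rounding down gives 2, 2, 3, 9 = 16 seats, so the divisor must be adjusted.
With modified divisor 700: modified quotas North 3.390, South 2.973, East 3.594, West 10.614.
Rounding down: North 3, South 2, East 3, West 10 (total 18).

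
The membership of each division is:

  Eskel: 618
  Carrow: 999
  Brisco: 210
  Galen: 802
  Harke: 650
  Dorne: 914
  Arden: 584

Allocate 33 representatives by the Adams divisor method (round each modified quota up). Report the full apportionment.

Eskel: 4; Carrow: 7; Brisco: 2; Galen: 5; Harke: 5; Dorne: 6; Arden: 4

Standard divisor 4777/33 ≈ 144.758; standard quotas: Eskel 4.269, Carrow 6.901, Brisco 1.451, Galen 5.540, Harke 4.490, Dorne 6.314, Arden 4.034.
Rounding up gives 5, 7, 2, 6, 5, 7, 5 = 37 seats, so the divisor must be adjusted.
With modified divisor 161.4: modified quotas Eskel 3.829, Carrow 6.190, Brisco 1.301, Galen 4.969, Harke 4.027, Dorne 5.663, Arden 3.618.
Rounding up: Eskel 4, Carrow 7, Brisco 2, Galen 5, Harke 5, Dorne 6, Arden 4 (total 33).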